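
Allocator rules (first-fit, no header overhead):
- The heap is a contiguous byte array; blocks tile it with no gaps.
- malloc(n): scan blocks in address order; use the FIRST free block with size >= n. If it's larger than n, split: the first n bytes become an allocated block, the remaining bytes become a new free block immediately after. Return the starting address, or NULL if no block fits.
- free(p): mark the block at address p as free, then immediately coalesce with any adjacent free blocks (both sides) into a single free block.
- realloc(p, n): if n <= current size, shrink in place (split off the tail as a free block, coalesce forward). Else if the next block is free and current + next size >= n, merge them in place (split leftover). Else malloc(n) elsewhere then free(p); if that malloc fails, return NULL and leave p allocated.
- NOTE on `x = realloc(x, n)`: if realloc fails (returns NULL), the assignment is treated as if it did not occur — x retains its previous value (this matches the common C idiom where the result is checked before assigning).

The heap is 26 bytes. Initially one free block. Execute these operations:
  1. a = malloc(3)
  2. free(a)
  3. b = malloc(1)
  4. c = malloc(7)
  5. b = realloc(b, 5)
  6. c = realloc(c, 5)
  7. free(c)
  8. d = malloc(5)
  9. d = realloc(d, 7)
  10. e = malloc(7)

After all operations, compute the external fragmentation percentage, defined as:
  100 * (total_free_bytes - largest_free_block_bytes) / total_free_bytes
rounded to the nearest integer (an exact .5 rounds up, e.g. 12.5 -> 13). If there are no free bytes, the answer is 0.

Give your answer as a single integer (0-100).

Op 1: a = malloc(3) -> a = 0; heap: [0-2 ALLOC][3-25 FREE]
Op 2: free(a) -> (freed a); heap: [0-25 FREE]
Op 3: b = malloc(1) -> b = 0; heap: [0-0 ALLOC][1-25 FREE]
Op 4: c = malloc(7) -> c = 1; heap: [0-0 ALLOC][1-7 ALLOC][8-25 FREE]
Op 5: b = realloc(b, 5) -> b = 8; heap: [0-0 FREE][1-7 ALLOC][8-12 ALLOC][13-25 FREE]
Op 6: c = realloc(c, 5) -> c = 1; heap: [0-0 FREE][1-5 ALLOC][6-7 FREE][8-12 ALLOC][13-25 FREE]
Op 7: free(c) -> (freed c); heap: [0-7 FREE][8-12 ALLOC][13-25 FREE]
Op 8: d = malloc(5) -> d = 0; heap: [0-4 ALLOC][5-7 FREE][8-12 ALLOC][13-25 FREE]
Op 9: d = realloc(d, 7) -> d = 0; heap: [0-6 ALLOC][7-7 FREE][8-12 ALLOC][13-25 FREE]
Op 10: e = malloc(7) -> e = 13; heap: [0-6 ALLOC][7-7 FREE][8-12 ALLOC][13-19 ALLOC][20-25 FREE]
Free blocks: [1 6] total_free=7 largest=6 -> 100*(7-6)/7 = 100/7 ≈ 14.286 -> rounds to 14

Answer: 14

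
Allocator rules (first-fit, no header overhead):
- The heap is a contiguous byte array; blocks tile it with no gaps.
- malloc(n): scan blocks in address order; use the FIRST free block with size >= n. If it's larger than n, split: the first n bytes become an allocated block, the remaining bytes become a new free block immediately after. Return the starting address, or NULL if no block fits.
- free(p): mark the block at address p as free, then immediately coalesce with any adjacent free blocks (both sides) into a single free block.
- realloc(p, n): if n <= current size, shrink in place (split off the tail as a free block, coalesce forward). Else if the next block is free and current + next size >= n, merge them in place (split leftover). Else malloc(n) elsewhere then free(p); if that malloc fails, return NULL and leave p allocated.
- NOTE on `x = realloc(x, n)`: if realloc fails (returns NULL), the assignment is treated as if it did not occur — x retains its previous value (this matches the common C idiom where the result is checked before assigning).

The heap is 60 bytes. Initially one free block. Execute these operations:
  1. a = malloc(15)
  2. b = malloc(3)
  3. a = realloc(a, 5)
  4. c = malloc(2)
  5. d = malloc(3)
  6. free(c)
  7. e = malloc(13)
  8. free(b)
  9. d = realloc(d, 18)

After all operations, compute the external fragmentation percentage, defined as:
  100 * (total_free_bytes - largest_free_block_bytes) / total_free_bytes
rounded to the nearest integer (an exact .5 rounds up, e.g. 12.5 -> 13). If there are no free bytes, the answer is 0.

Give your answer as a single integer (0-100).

Answer: 46

Derivation:
Op 1: a = malloc(15) -> a = 0; heap: [0-14 ALLOC][15-59 FREE]
Op 2: b = malloc(3) -> b = 15; heap: [0-14 ALLOC][15-17 ALLOC][18-59 FREE]
Op 3: a = realloc(a, 5) -> a = 0; heap: [0-4 ALLOC][5-14 FREE][15-17 ALLOC][18-59 FREE]
Op 4: c = malloc(2) -> c = 5; heap: [0-4 ALLOC][5-6 ALLOC][7-14 FREE][15-17 ALLOC][18-59 FREE]
Op 5: d = malloc(3) -> d = 7; heap: [0-4 ALLOC][5-6 ALLOC][7-9 ALLOC][10-14 FREE][15-17 ALLOC][18-59 FREE]
Op 6: free(c) -> (freed c); heap: [0-4 ALLOC][5-6 FREE][7-9 ALLOC][10-14 FREE][15-17 ALLOC][18-59 FREE]
Op 7: e = malloc(13) -> e = 18; heap: [0-4 ALLOC][5-6 FREE][7-9 ALLOC][10-14 FREE][15-17 ALLOC][18-30 ALLOC][31-59 FREE]
Op 8: free(b) -> (freed b); heap: [0-4 ALLOC][5-6 FREE][7-9 ALLOC][10-17 FREE][18-30 ALLOC][31-59 FREE]
Op 9: d = realloc(d, 18) -> d = 31; heap: [0-4 ALLOC][5-17 FREE][18-30 ALLOC][31-48 ALLOC][49-59 FREE]
Free blocks: [13 11] total_free=24 largest=13 -> 100*(24-13)/24 = 1100/24 ≈ 45.833 -> rounds to 46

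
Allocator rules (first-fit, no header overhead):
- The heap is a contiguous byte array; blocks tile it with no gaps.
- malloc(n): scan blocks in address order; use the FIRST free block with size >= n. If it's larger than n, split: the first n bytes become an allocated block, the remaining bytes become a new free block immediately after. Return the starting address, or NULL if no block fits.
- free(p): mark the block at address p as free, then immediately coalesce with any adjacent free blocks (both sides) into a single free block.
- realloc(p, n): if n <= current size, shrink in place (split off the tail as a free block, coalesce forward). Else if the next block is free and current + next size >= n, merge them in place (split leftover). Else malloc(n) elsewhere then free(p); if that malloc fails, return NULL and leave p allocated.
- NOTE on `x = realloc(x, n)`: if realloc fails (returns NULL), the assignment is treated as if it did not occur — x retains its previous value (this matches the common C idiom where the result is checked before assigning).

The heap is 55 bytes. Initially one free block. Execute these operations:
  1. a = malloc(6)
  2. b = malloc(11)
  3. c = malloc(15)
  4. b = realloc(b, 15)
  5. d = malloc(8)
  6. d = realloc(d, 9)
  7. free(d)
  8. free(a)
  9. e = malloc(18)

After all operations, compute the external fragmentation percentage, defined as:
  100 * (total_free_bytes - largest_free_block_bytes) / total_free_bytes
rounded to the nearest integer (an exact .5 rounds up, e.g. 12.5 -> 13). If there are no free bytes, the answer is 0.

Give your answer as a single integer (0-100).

Op 1: a = malloc(6) -> a = 0; heap: [0-5 ALLOC][6-54 FREE]
Op 2: b = malloc(11) -> b = 6; heap: [0-5 ALLOC][6-16 ALLOC][17-54 FREE]
Op 3: c = malloc(15) -> c = 17; heap: [0-5 ALLOC][6-16 ALLOC][17-31 ALLOC][32-54 FREE]
Op 4: b = realloc(b, 15) -> b = 32; heap: [0-5 ALLOC][6-16 FREE][17-31 ALLOC][32-46 ALLOC][47-54 FREE]
Op 5: d = malloc(8) -> d = 6; heap: [0-5 ALLOC][6-13 ALLOC][14-16 FREE][17-31 ALLOC][32-46 ALLOC][47-54 FREE]
Op 6: d = realloc(d, 9) -> d = 6; heap: [0-5 ALLOC][6-14 ALLOC][15-16 FREE][17-31 ALLOC][32-46 ALLOC][47-54 FREE]
Op 7: free(d) -> (freed d); heap: [0-5 ALLOC][6-16 FREE][17-31 ALLOC][32-46 ALLOC][47-54 FREE]
Op 8: free(a) -> (freed a); heap: [0-16 FREE][17-31 ALLOC][32-46 ALLOC][47-54 FREE]
Op 9: e = malloc(18) -> e = NULL; heap: [0-16 FREE][17-31 ALLOC][32-46 ALLOC][47-54 FREE]
Free blocks: [17 8] total_free=25 largest=17 -> 100*(25-17)/25 = 800/25 = 32

Answer: 32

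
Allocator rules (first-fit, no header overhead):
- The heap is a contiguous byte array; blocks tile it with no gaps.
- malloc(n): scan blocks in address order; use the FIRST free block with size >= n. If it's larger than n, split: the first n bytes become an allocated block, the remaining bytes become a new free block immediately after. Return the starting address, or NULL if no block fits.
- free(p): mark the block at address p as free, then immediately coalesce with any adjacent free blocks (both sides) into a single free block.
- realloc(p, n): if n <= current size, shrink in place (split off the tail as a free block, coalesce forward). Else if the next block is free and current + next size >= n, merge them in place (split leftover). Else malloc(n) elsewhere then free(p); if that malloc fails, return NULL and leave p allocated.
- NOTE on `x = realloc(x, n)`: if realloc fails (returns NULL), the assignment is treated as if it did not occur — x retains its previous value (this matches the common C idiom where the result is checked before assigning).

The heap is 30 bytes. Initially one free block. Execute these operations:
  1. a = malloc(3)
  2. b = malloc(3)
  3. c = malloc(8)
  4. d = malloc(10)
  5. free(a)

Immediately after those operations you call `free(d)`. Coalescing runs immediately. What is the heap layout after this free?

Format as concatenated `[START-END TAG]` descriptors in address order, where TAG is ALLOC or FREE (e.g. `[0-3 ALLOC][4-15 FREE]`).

Answer: [0-2 FREE][3-5 ALLOC][6-13 ALLOC][14-29 FREE]

Derivation:
Op 1: a = malloc(3) -> a = 0; heap: [0-2 ALLOC][3-29 FREE]
Op 2: b = malloc(3) -> b = 3; heap: [0-2 ALLOC][3-5 ALLOC][6-29 FREE]
Op 3: c = malloc(8) -> c = 6; heap: [0-2 ALLOC][3-5 ALLOC][6-13 ALLOC][14-29 FREE]
Op 4: d = malloc(10) -> d = 14; heap: [0-2 ALLOC][3-5 ALLOC][6-13 ALLOC][14-23 ALLOC][24-29 FREE]
Op 5: free(a) -> (freed a); heap: [0-2 FREE][3-5 ALLOC][6-13 ALLOC][14-23 ALLOC][24-29 FREE]
free(d): d = 14 -> block [14-23 ALLOC]; mark free, coalesce with adjacent free neighbors -> [0-2 FREE][3-5 ALLOC][6-13 ALLOC][14-29 FREE]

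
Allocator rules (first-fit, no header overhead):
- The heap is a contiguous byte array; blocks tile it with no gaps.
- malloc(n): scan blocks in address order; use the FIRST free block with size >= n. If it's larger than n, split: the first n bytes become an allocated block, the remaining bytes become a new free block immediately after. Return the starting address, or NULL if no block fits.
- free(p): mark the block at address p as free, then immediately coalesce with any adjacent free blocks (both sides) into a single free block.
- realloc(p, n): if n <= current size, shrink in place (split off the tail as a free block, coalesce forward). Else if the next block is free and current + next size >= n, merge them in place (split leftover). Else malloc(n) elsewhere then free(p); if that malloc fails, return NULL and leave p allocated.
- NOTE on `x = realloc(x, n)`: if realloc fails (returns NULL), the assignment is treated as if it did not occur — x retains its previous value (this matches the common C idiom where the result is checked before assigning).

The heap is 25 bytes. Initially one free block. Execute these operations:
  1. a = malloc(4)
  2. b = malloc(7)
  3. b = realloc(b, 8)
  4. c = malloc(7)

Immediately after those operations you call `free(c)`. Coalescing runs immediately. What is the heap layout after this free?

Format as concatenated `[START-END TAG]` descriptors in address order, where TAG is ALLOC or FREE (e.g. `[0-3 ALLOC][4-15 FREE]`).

Op 1: a = malloc(4) -> a = 0; heap: [0-3 ALLOC][4-24 FREE]
Op 2: b = malloc(7) -> b = 4; heap: [0-3 ALLOC][4-10 ALLOC][11-24 FREE]
Op 3: b = realloc(b, 8) -> b = 4; heap: [0-3 ALLOC][4-11 ALLOC][12-24 FREE]
Op 4: c = malloc(7) -> c = 12; heap: [0-3 ALLOC][4-11 ALLOC][12-18 ALLOC][19-24 FREE]
free(c): c = 12 -> block [12-18 ALLOC]; mark free, coalesce with adjacent free neighbors -> [0-3 ALLOC][4-11 ALLOC][12-24 FREE]

Answer: [0-3 ALLOC][4-11 ALLOC][12-24 FREE]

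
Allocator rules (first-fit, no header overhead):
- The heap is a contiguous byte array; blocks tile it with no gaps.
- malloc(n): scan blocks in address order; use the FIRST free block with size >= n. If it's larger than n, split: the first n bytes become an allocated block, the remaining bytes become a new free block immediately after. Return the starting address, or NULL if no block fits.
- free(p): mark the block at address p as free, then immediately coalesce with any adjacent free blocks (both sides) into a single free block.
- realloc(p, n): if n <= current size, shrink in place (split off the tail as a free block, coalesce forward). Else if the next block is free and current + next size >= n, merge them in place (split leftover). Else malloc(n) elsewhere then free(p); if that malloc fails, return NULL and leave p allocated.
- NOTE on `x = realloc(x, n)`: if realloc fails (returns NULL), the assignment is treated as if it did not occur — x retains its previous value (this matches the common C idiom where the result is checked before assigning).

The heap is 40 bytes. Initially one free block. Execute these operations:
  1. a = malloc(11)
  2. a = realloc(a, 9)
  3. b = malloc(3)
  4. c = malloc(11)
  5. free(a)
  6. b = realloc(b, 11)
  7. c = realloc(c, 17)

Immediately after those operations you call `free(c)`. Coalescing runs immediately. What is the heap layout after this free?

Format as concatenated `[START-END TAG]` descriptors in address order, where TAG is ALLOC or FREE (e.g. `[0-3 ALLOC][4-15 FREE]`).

Op 1: a = malloc(11) -> a = 0; heap: [0-10 ALLOC][11-39 FREE]
Op 2: a = realloc(a, 9) -> a = 0; heap: [0-8 ALLOC][9-39 FREE]
Op 3: b = malloc(3) -> b = 9; heap: [0-8 ALLOC][9-11 ALLOC][12-39 FREE]
Op 4: c = malloc(11) -> c = 12; heap: [0-8 ALLOC][9-11 ALLOC][12-22 ALLOC][23-39 FREE]
Op 5: free(a) -> (freed a); heap: [0-8 FREE][9-11 ALLOC][12-22 ALLOC][23-39 FREE]
Op 6: b = realloc(b, 11) -> b = 23; heap: [0-11 FREE][12-22 ALLOC][23-33 ALLOC][34-39 FREE]
Op 7: c = realloc(c, 17) -> NULL (c unchanged); heap: [0-11 FREE][12-22 ALLOC][23-33 ALLOC][34-39 FREE]
free(c): c = 12 -> block [12-22 ALLOC]; mark free, coalesce with adjacent free neighbors -> [0-22 FREE][23-33 ALLOC][34-39 FREE]

Answer: [0-22 FREE][23-33 ALLOC][34-39 FREE]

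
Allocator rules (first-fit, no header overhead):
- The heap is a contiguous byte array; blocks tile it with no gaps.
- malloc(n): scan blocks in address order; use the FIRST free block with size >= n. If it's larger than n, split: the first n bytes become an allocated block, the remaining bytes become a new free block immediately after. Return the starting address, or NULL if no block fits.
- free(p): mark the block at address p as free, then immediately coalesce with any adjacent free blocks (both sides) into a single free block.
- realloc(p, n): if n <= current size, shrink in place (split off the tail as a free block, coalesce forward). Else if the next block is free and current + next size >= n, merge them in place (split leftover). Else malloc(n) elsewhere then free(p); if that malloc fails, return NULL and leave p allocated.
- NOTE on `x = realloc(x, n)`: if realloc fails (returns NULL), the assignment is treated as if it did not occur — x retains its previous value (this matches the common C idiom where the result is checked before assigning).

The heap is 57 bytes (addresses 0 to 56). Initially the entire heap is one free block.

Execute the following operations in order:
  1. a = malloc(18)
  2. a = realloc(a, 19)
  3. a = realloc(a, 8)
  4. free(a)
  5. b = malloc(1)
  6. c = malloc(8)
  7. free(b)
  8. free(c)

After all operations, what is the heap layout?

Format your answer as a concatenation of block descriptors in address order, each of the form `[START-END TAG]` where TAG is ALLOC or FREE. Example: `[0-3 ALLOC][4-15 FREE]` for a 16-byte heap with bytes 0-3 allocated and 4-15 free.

Answer: [0-56 FREE]

Derivation:
Op 1: a = malloc(18) -> a = 0; heap: [0-17 ALLOC][18-56 FREE]
Op 2: a = realloc(a, 19) -> a = 0; heap: [0-18 ALLOC][19-56 FREE]
Op 3: a = realloc(a, 8) -> a = 0; heap: [0-7 ALLOC][8-56 FREE]
Op 4: free(a) -> (freed a); heap: [0-56 FREE]
Op 5: b = malloc(1) -> b = 0; heap: [0-0 ALLOC][1-56 FREE]
Op 6: c = malloc(8) -> c = 1; heap: [0-0 ALLOC][1-8 ALLOC][9-56 FREE]
Op 7: free(b) -> (freed b); heap: [0-0 FREE][1-8 ALLOC][9-56 FREE]
Op 8: free(c) -> (freed c); heap: [0-56 FREE]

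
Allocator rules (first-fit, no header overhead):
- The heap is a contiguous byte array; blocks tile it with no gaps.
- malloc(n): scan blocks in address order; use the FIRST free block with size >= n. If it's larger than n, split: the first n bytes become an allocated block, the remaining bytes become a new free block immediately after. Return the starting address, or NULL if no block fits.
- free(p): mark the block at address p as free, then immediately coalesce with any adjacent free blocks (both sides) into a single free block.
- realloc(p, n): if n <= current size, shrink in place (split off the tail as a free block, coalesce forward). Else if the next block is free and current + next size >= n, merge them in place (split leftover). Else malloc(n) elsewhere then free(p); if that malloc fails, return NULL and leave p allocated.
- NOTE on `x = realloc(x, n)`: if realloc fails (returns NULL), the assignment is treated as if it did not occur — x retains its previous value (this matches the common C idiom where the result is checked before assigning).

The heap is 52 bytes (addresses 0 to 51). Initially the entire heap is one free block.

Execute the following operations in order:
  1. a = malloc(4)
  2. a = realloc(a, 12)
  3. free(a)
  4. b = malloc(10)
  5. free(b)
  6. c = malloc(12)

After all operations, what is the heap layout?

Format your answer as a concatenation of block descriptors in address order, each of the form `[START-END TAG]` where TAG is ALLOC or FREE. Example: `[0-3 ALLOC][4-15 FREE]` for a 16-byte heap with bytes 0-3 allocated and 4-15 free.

Answer: [0-11 ALLOC][12-51 FREE]

Derivation:
Op 1: a = malloc(4) -> a = 0; heap: [0-3 ALLOC][4-51 FREE]
Op 2: a = realloc(a, 12) -> a = 0; heap: [0-11 ALLOC][12-51 FREE]
Op 3: free(a) -> (freed a); heap: [0-51 FREE]
Op 4: b = malloc(10) -> b = 0; heap: [0-9 ALLOC][10-51 FREE]
Op 5: free(b) -> (freed b); heap: [0-51 FREE]
Op 6: c = malloc(12) -> c = 0; heap: [0-11 ALLOC][12-51 FREE]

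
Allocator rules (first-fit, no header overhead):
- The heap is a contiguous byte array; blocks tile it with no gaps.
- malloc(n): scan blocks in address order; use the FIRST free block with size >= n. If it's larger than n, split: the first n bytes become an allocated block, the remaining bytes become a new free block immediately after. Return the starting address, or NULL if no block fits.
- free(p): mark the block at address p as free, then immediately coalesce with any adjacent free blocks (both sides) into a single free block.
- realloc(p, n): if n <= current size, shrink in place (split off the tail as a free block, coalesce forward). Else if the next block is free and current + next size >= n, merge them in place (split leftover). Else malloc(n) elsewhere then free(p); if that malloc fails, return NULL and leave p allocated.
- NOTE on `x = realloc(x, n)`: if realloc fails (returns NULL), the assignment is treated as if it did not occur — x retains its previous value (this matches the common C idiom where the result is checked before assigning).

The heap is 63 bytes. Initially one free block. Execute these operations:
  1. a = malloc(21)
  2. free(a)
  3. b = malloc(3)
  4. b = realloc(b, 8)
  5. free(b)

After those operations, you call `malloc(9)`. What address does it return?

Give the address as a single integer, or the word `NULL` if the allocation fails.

Op 1: a = malloc(21) -> a = 0; heap: [0-20 ALLOC][21-62 FREE]
Op 2: free(a) -> (freed a); heap: [0-62 FREE]
Op 3: b = malloc(3) -> b = 0; heap: [0-2 ALLOC][3-62 FREE]
Op 4: b = realloc(b, 8) -> b = 0; heap: [0-7 ALLOC][8-62 FREE]
Op 5: free(b) -> (freed b); heap: [0-62 FREE]
malloc(9): first-fit scan over [0-62 FREE] -> 0

Answer: 0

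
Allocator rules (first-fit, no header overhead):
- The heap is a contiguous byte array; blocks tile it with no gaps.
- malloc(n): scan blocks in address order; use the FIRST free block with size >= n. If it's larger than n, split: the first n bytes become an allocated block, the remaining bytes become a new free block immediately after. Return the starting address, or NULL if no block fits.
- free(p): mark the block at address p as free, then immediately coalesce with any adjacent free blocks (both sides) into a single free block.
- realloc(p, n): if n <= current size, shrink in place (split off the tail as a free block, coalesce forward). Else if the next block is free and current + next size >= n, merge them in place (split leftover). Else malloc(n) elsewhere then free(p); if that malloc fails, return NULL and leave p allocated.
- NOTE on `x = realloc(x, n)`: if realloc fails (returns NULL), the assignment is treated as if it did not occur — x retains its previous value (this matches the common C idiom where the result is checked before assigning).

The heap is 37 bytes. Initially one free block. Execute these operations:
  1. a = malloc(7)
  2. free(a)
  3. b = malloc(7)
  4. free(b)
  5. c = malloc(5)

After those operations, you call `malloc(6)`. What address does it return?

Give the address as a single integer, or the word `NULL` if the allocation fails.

Op 1: a = malloc(7) -> a = 0; heap: [0-6 ALLOC][7-36 FREE]
Op 2: free(a) -> (freed a); heap: [0-36 FREE]
Op 3: b = malloc(7) -> b = 0; heap: [0-6 ALLOC][7-36 FREE]
Op 4: free(b) -> (freed b); heap: [0-36 FREE]
Op 5: c = malloc(5) -> c = 0; heap: [0-4 ALLOC][5-36 FREE]
malloc(6): first-fit scan over [0-4 ALLOC][5-36 FREE] -> 5

Answer: 5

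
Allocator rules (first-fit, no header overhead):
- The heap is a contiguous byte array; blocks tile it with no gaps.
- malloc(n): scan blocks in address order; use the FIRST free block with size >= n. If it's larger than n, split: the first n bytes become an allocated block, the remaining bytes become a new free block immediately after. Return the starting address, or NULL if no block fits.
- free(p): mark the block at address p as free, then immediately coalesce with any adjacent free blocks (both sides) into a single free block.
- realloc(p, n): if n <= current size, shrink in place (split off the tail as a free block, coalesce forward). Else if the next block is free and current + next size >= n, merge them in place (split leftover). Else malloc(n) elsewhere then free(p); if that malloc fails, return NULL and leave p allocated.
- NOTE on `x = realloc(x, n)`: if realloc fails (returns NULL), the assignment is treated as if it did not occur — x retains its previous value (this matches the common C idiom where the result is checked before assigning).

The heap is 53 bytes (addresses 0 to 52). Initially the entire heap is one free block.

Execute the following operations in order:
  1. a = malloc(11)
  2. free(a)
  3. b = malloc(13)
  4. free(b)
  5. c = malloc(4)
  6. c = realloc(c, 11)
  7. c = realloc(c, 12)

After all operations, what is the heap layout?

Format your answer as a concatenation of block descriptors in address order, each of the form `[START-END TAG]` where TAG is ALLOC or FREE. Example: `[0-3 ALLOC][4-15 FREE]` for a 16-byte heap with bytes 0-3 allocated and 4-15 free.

Answer: [0-11 ALLOC][12-52 FREE]

Derivation:
Op 1: a = malloc(11) -> a = 0; heap: [0-10 ALLOC][11-52 FREE]
Op 2: free(a) -> (freed a); heap: [0-52 FREE]
Op 3: b = malloc(13) -> b = 0; heap: [0-12 ALLOC][13-52 FREE]
Op 4: free(b) -> (freed b); heap: [0-52 FREE]
Op 5: c = malloc(4) -> c = 0; heap: [0-3 ALLOC][4-52 FREE]
Op 6: c = realloc(c, 11) -> c = 0; heap: [0-10 ALLOC][11-52 FREE]
Op 7: c = realloc(c, 12) -> c = 0; heap: [0-11 ALLOC][12-52 FREE]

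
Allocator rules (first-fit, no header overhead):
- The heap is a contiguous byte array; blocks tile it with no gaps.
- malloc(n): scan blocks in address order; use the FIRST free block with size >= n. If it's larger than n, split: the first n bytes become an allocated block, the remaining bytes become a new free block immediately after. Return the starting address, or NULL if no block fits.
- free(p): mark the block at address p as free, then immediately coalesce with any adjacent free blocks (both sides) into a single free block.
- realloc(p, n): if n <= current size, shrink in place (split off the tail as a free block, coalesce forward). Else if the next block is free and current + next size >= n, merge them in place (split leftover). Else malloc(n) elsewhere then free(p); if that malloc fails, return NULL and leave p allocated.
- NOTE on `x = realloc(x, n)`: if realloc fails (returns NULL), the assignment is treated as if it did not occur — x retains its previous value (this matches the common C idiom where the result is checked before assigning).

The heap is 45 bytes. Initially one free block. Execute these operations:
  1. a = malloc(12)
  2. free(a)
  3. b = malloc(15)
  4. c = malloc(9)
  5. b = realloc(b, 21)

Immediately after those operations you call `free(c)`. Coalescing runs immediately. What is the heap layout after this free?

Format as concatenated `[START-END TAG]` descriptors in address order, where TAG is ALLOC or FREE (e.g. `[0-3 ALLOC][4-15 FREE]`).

Answer: [0-23 FREE][24-44 ALLOC]

Derivation:
Op 1: a = malloc(12) -> a = 0; heap: [0-11 ALLOC][12-44 FREE]
Op 2: free(a) -> (freed a); heap: [0-44 FREE]
Op 3: b = malloc(15) -> b = 0; heap: [0-14 ALLOC][15-44 FREE]
Op 4: c = malloc(9) -> c = 15; heap: [0-14 ALLOC][15-23 ALLOC][24-44 FREE]
Op 5: b = realloc(b, 21) -> b = 24; heap: [0-14 FREE][15-23 ALLOC][24-44 ALLOC]
free(c): c = 15 -> block [15-23 ALLOC]; mark free, coalesce with adjacent free neighbors -> [0-23 FREE][24-44 ALLOC]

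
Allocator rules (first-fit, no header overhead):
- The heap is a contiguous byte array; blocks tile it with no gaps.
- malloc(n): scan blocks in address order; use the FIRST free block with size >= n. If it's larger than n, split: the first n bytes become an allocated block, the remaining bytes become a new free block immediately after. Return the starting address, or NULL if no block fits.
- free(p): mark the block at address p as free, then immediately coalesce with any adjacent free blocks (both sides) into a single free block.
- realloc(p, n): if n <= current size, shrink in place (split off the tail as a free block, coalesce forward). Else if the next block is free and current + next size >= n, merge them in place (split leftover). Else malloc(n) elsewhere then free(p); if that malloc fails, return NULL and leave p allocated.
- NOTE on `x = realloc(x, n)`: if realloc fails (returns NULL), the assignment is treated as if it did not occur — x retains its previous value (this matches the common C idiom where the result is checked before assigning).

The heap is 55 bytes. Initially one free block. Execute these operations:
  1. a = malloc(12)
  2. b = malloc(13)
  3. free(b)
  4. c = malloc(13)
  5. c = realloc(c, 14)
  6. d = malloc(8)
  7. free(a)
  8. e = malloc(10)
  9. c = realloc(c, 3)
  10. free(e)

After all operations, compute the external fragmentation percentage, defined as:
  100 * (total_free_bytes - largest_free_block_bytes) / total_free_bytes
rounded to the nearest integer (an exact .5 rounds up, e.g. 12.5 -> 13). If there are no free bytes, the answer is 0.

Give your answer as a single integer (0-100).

Answer: 52

Derivation:
Op 1: a = malloc(12) -> a = 0; heap: [0-11 ALLOC][12-54 FREE]
Op 2: b = malloc(13) -> b = 12; heap: [0-11 ALLOC][12-24 ALLOC][25-54 FREE]
Op 3: free(b) -> (freed b); heap: [0-11 ALLOC][12-54 FREE]
Op 4: c = malloc(13) -> c = 12; heap: [0-11 ALLOC][12-24 ALLOC][25-54 FREE]
Op 5: c = realloc(c, 14) -> c = 12; heap: [0-11 ALLOC][12-25 ALLOC][26-54 FREE]
Op 6: d = malloc(8) -> d = 26; heap: [0-11 ALLOC][12-25 ALLOC][26-33 ALLOC][34-54 FREE]
Op 7: free(a) -> (freed a); heap: [0-11 FREE][12-25 ALLOC][26-33 ALLOC][34-54 FREE]
Op 8: e = malloc(10) -> e = 0; heap: [0-9 ALLOC][10-11 FREE][12-25 ALLOC][26-33 ALLOC][34-54 FREE]
Op 9: c = realloc(c, 3) -> c = 12; heap: [0-9 ALLOC][10-11 FREE][12-14 ALLOC][15-25 FREE][26-33 ALLOC][34-54 FREE]
Op 10: free(e) -> (freed e); heap: [0-11 FREE][12-14 ALLOC][15-25 FREE][26-33 ALLOC][34-54 FREE]
Free blocks: [12 11 21] total_free=44 largest=21 -> 100*(44-21)/44 = 2300/44 ≈ 52.273 -> rounds to 52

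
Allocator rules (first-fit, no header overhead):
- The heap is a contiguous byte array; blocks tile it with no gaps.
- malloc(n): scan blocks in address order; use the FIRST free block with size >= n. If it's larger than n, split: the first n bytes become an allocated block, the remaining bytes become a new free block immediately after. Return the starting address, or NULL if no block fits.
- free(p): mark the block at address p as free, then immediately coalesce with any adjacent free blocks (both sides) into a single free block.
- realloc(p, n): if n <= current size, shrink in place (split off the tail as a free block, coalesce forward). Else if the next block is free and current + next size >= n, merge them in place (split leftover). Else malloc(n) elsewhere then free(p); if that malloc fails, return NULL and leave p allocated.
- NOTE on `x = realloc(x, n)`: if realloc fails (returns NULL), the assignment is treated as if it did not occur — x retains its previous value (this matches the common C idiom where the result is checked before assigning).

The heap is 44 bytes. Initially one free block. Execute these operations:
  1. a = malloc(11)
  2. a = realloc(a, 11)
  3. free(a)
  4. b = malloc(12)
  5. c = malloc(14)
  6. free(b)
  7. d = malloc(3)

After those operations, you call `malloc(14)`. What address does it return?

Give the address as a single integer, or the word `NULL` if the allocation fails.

Op 1: a = malloc(11) -> a = 0; heap: [0-10 ALLOC][11-43 FREE]
Op 2: a = realloc(a, 11) -> a = 0; heap: [0-10 ALLOC][11-43 FREE]
Op 3: free(a) -> (freed a); heap: [0-43 FREE]
Op 4: b = malloc(12) -> b = 0; heap: [0-11 ALLOC][12-43 FREE]
Op 5: c = malloc(14) -> c = 12; heap: [0-11 ALLOC][12-25 ALLOC][26-43 FREE]
Op 6: free(b) -> (freed b); heap: [0-11 FREE][12-25 ALLOC][26-43 FREE]
Op 7: d = malloc(3) -> d = 0; heap: [0-2 ALLOC][3-11 FREE][12-25 ALLOC][26-43 FREE]
malloc(14): first-fit scan over [0-2 ALLOC][3-11 FREE][12-25 ALLOC][26-43 FREE] -> 26

Answer: 26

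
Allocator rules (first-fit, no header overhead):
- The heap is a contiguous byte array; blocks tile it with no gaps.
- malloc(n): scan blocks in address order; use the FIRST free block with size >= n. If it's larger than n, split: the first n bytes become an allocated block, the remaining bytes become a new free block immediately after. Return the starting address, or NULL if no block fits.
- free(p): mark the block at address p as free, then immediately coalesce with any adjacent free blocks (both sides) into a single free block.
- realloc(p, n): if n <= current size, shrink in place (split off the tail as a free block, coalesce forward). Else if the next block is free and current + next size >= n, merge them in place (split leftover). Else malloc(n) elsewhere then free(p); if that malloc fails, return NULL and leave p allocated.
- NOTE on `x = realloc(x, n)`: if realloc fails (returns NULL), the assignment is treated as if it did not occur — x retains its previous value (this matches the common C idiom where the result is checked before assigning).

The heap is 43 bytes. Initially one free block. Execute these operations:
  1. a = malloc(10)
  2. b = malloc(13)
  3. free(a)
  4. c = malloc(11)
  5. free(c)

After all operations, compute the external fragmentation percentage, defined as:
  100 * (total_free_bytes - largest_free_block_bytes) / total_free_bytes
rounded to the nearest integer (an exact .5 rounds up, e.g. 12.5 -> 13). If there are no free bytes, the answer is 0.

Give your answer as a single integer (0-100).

Op 1: a = malloc(10) -> a = 0; heap: [0-9 ALLOC][10-42 FREE]
Op 2: b = malloc(13) -> b = 10; heap: [0-9 ALLOC][10-22 ALLOC][23-42 FREE]
Op 3: free(a) -> (freed a); heap: [0-9 FREE][10-22 ALLOC][23-42 FREE]
Op 4: c = malloc(11) -> c = 23; heap: [0-9 FREE][10-22 ALLOC][23-33 ALLOC][34-42 FREE]
Op 5: free(c) -> (freed c); heap: [0-9 FREE][10-22 ALLOC][23-42 FREE]
Free blocks: [10 20] total_free=30 largest=20 -> 100*(30-20)/30 = 1000/30 ≈ 33.333 -> rounds to 33

Answer: 33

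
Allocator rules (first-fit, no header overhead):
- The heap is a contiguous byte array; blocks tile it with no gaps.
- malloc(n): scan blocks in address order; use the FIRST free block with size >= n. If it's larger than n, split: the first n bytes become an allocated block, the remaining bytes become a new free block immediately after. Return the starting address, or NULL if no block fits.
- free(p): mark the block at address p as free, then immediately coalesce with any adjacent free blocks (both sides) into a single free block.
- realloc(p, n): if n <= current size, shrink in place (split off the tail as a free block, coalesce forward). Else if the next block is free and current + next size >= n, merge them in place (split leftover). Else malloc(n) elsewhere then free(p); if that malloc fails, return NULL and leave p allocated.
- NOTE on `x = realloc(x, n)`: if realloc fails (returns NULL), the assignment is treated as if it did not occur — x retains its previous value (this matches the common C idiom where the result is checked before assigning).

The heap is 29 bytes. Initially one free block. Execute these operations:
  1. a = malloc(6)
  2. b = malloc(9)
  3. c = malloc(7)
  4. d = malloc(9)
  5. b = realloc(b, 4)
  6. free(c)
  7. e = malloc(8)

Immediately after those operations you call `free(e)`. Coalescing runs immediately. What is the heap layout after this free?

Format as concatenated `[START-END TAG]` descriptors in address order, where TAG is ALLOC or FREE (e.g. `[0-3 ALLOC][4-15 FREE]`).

Answer: [0-5 ALLOC][6-9 ALLOC][10-28 FREE]

Derivation:
Op 1: a = malloc(6) -> a = 0; heap: [0-5 ALLOC][6-28 FREE]
Op 2: b = malloc(9) -> b = 6; heap: [0-5 ALLOC][6-14 ALLOC][15-28 FREE]
Op 3: c = malloc(7) -> c = 15; heap: [0-5 ALLOC][6-14 ALLOC][15-21 ALLOC][22-28 FREE]
Op 4: d = malloc(9) -> d = NULL; heap: [0-5 ALLOC][6-14 ALLOC][15-21 ALLOC][22-28 FREE]
Op 5: b = realloc(b, 4) -> b = 6; heap: [0-5 ALLOC][6-9 ALLOC][10-14 FREE][15-21 ALLOC][22-28 FREE]
Op 6: free(c) -> (freed c); heap: [0-5 ALLOC][6-9 ALLOC][10-28 FREE]
Op 7: e = malloc(8) -> e = 10; heap: [0-5 ALLOC][6-9 ALLOC][10-17 ALLOC][18-28 FREE]
free(e): e = 10 -> block [10-17 ALLOC]; mark free, coalesce with adjacent free neighbors -> [0-5 ALLOC][6-9 ALLOC][10-28 FREE]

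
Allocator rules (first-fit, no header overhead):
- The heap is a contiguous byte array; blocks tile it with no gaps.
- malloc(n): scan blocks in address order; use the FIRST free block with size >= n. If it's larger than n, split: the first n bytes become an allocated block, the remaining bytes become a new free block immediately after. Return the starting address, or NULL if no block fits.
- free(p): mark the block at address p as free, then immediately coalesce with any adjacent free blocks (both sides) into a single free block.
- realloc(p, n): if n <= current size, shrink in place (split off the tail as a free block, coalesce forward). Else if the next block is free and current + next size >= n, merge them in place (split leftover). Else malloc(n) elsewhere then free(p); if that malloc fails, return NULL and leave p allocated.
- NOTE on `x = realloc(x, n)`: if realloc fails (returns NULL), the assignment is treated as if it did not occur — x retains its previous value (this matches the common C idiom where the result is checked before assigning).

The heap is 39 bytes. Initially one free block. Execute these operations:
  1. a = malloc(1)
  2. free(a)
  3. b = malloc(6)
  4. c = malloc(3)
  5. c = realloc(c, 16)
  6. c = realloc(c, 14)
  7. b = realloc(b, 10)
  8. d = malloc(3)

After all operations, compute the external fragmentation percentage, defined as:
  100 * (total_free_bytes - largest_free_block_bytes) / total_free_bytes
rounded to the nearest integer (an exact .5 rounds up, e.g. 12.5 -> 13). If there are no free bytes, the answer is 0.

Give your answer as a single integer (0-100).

Answer: 25

Derivation:
Op 1: a = malloc(1) -> a = 0; heap: [0-0 ALLOC][1-38 FREE]
Op 2: free(a) -> (freed a); heap: [0-38 FREE]
Op 3: b = malloc(6) -> b = 0; heap: [0-5 ALLOC][6-38 FREE]
Op 4: c = malloc(3) -> c = 6; heap: [0-5 ALLOC][6-8 ALLOC][9-38 FREE]
Op 5: c = realloc(c, 16) -> c = 6; heap: [0-5 ALLOC][6-21 ALLOC][22-38 FREE]
Op 6: c = realloc(c, 14) -> c = 6; heap: [0-5 ALLOC][6-19 ALLOC][20-38 FREE]
Op 7: b = realloc(b, 10) -> b = 20; heap: [0-5 FREE][6-19 ALLOC][20-29 ALLOC][30-38 FREE]
Op 8: d = malloc(3) -> d = 0; heap: [0-2 ALLOC][3-5 FREE][6-19 ALLOC][20-29 ALLOC][30-38 FREE]
Free blocks: [3 9] total_free=12 largest=9 -> 100*(12-9)/12 = 300/12 = 25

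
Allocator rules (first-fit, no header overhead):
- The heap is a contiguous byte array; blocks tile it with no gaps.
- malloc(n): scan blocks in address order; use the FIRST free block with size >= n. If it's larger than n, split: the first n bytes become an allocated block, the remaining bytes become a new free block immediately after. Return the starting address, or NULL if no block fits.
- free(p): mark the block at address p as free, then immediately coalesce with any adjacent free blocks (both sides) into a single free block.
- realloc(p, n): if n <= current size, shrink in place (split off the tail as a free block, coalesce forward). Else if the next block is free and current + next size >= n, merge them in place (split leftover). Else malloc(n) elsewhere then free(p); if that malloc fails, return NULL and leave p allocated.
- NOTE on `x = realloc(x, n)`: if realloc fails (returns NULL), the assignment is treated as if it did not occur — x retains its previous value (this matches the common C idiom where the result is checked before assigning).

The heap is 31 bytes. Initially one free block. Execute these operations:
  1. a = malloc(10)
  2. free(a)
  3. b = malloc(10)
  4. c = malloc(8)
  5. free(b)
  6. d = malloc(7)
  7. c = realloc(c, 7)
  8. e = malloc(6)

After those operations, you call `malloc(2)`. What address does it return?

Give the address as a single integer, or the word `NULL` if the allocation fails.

Op 1: a = malloc(10) -> a = 0; heap: [0-9 ALLOC][10-30 FREE]
Op 2: free(a) -> (freed a); heap: [0-30 FREE]
Op 3: b = malloc(10) -> b = 0; heap: [0-9 ALLOC][10-30 FREE]
Op 4: c = malloc(8) -> c = 10; heap: [0-9 ALLOC][10-17 ALLOC][18-30 FREE]
Op 5: free(b) -> (freed b); heap: [0-9 FREE][10-17 ALLOC][18-30 FREE]
Op 6: d = malloc(7) -> d = 0; heap: [0-6 ALLOC][7-9 FREE][10-17 ALLOC][18-30 FREE]
Op 7: c = realloc(c, 7) -> c = 10; heap: [0-6 ALLOC][7-9 FREE][10-16 ALLOC][17-30 FREE]
Op 8: e = malloc(6) -> e = 17; heap: [0-6 ALLOC][7-9 FREE][10-16 ALLOC][17-22 ALLOC][23-30 FREE]
malloc(2): first-fit scan over [0-6 ALLOC][7-9 FREE][10-16 ALLOC][17-22 ALLOC][23-30 FREE] -> 7

Answer: 7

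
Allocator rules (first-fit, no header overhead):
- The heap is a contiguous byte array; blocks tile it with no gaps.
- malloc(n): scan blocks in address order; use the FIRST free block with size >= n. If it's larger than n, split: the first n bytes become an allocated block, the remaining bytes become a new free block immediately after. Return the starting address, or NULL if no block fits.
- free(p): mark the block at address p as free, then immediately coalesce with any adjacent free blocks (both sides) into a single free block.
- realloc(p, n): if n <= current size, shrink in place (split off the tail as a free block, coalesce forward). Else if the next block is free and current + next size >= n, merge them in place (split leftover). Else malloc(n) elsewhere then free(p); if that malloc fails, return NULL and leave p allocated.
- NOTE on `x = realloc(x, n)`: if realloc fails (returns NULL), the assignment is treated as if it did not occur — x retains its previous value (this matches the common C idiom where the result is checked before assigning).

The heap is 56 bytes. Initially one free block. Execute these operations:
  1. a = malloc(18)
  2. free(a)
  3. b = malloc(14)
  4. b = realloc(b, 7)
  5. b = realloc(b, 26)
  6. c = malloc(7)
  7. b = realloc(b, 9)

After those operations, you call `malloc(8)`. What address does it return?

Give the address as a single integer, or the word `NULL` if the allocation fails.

Op 1: a = malloc(18) -> a = 0; heap: [0-17 ALLOC][18-55 FREE]
Op 2: free(a) -> (freed a); heap: [0-55 FREE]
Op 3: b = malloc(14) -> b = 0; heap: [0-13 ALLOC][14-55 FREE]
Op 4: b = realloc(b, 7) -> b = 0; heap: [0-6 ALLOC][7-55 FREE]
Op 5: b = realloc(b, 26) -> b = 0; heap: [0-25 ALLOC][26-55 FREE]
Op 6: c = malloc(7) -> c = 26; heap: [0-25 ALLOC][26-32 ALLOC][33-55 FREE]
Op 7: b = realloc(b, 9) -> b = 0; heap: [0-8 ALLOC][9-25 FREE][26-32 ALLOC][33-55 FREE]
malloc(8): first-fit scan over [0-8 ALLOC][9-25 FREE][26-32 ALLOC][33-55 FREE] -> 9

Answer: 9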